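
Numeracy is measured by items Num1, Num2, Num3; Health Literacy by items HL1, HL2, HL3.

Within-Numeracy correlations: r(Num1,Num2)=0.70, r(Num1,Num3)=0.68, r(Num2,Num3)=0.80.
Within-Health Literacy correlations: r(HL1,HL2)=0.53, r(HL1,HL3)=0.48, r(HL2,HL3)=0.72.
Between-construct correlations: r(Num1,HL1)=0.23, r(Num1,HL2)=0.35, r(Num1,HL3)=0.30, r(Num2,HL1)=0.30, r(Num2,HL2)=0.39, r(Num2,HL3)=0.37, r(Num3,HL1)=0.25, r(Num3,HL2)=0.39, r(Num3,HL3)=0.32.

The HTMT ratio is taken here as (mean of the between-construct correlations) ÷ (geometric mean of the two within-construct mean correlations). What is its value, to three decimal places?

Mean between = 2.90/9 = 0.3222.
Mean within-Num = 2.18/3 = 0.7267; mean within-HL = 1.73/3 = 0.5767.
Geometric mean = √(0.7267 × 0.5767) = 0.6474.
HTMT = 0.3222 / 0.6474 = 0.498.

0.498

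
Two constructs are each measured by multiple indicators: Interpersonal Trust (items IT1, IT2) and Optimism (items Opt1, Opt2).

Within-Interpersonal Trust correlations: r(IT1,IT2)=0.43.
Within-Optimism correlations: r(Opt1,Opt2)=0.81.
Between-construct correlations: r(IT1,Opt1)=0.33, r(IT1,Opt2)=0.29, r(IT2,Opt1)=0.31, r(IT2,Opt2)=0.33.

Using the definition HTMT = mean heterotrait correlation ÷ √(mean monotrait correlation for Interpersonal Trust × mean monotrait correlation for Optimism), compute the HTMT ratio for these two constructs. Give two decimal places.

0.53

Mean between = 1.26/4 = 0.3150.
Mean within-IT = 0.43/1 = 0.4300; mean within-Opt = 0.81/1 = 0.8100.
Geometric mean = √(0.4300 × 0.8100) = 0.5902.
HTMT = 0.3150 / 0.5902 = 0.53.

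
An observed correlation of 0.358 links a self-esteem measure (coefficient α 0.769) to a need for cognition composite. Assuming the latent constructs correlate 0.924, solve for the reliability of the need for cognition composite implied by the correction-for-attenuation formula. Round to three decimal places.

r_true = r_obs / √(r_xx · r_yy) ⇒ 0.924 = 0.358 / √(0.769 · r_yy).
√(0.769 · r_yy) = 0.358 / 0.924 = 0.3874; 0.769 · r_yy = 0.1501; r_yy = 0.1501 / 0.769 ≈ 0.195.

0.195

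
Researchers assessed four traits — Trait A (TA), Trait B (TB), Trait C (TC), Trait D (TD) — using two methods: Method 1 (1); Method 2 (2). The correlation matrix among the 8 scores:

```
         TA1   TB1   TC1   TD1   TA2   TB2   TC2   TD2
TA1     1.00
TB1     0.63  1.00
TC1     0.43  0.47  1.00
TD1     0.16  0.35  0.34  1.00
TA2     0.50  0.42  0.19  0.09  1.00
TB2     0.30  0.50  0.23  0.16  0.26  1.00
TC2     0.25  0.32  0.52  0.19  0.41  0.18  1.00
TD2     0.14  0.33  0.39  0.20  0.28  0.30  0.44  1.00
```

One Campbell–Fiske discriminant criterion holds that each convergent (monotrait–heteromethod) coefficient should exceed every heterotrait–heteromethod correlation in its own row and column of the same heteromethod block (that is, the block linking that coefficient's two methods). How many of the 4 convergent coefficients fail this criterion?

Checking each validity diagonal entry against its comparison values:
TA (methods 1·2): 0.50 vs {0.30, 0.42, 0.25, 0.19, 0.14, 0.09} → pass.
TB (methods 1·2): 0.50 vs {0.42, 0.30, 0.32, 0.23, 0.33, 0.16} → pass.
TC (methods 1·2): 0.52 vs {0.19, 0.25, 0.23, 0.32, 0.39, 0.19} → pass.
TD (methods 1·2): 0.20 vs {0.09, 0.14, 0.16, 0.33, 0.19, 0.39} → fail.
1 of 4 fail.

1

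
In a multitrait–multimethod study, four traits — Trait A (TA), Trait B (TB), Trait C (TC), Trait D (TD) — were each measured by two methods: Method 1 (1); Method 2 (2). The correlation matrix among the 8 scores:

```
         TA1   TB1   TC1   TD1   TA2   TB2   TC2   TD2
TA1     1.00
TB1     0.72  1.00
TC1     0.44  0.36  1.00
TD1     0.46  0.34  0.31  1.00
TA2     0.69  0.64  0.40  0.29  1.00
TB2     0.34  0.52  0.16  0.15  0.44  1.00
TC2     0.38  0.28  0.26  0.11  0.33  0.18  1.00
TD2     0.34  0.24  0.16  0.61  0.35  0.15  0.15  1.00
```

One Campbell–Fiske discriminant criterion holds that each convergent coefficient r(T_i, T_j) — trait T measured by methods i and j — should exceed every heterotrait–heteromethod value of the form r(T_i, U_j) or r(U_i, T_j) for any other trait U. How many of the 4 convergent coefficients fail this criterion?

2

Each convergent coefficient versus the relevant comparison correlations:
TA (methods 1·2): 0.69 vs {0.34, 0.64, 0.38, 0.40, 0.34, 0.29} → pass.
TB (methods 1·2): 0.52 vs {0.64, 0.34, 0.28, 0.16, 0.24, 0.15} → fail.
TC (methods 1·2): 0.26 vs {0.40, 0.38, 0.16, 0.28, 0.16, 0.11} → fail.
TD (methods 1·2): 0.61 vs {0.29, 0.34, 0.15, 0.24, 0.11, 0.16} → pass.
2 of 4 fail.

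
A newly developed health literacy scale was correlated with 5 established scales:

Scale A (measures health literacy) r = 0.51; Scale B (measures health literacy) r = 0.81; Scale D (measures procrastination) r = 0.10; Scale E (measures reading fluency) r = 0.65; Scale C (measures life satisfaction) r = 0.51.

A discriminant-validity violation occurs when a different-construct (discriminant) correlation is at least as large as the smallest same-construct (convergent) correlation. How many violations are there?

2

Convergent (same construct = health literacy): Scale A, Scale B.
Smallest convergent = 0.51. Discriminant values: 0.10, 0.65, 0.51; count ≥ 0.51 → 2.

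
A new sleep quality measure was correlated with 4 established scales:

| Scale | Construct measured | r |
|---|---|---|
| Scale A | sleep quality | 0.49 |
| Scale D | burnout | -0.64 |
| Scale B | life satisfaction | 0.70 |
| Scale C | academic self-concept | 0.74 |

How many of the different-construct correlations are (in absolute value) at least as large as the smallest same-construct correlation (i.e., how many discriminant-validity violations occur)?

Convergent (same construct = sleep quality): Scale A.
Smallest convergent = 0.49. Discriminant |r|: 0.64, 0.70, 0.74; count ≥ 0.49 → 3.

3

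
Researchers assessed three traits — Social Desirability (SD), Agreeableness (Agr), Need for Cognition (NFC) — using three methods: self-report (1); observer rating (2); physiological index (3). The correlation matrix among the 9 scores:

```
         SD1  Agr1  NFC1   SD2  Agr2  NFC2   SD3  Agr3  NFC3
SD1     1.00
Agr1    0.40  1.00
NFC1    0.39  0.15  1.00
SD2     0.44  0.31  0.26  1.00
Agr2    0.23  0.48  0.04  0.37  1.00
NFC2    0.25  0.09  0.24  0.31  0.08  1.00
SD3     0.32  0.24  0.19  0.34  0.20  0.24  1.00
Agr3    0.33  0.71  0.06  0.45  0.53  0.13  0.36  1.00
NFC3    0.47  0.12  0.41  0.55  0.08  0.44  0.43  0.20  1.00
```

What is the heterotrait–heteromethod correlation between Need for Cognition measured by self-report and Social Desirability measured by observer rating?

Different traits and methods: r(NFC1, SD2) = 0.26.

0.26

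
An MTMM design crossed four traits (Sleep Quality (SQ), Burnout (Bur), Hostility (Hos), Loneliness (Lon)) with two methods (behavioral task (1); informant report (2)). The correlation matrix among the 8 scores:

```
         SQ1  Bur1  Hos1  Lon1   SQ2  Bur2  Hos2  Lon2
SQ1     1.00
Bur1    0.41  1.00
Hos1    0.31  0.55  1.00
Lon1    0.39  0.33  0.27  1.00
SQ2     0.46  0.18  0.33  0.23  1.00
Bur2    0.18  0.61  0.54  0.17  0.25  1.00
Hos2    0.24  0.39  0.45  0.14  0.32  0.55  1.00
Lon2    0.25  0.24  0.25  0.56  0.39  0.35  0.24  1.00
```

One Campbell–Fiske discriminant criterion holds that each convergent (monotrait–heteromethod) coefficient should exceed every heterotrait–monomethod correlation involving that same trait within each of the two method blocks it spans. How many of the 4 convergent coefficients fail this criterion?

Each convergent coefficient versus the relevant comparison correlations:
SQ (methods 1·2): 0.46 vs {0.41, 0.25, 0.31, 0.32, 0.39, 0.39} → pass.
Bur (methods 1·2): 0.61 vs {0.41, 0.25, 0.55, 0.55, 0.33, 0.35} → pass.
Hos (methods 1·2): 0.45 vs {0.31, 0.32, 0.55, 0.55, 0.27, 0.24} → fail.
Lon (methods 1·2): 0.56 vs {0.39, 0.39, 0.33, 0.35, 0.27, 0.24} → pass.
1 of 4 fail.

1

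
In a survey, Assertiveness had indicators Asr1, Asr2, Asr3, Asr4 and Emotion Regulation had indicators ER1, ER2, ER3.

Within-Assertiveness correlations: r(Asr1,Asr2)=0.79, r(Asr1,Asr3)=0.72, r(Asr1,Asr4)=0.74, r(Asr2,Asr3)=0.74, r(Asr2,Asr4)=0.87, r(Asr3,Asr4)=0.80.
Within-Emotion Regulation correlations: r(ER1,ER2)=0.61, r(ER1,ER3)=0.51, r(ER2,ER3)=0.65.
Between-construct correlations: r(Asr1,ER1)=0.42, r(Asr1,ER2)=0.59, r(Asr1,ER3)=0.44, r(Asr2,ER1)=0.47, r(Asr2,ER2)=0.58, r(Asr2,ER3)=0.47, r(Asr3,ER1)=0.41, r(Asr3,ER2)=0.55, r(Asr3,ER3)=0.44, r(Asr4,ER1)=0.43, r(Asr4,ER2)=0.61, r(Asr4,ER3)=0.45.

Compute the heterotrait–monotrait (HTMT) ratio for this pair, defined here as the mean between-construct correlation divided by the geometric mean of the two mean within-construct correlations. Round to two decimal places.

0.72

Mean between = 5.86/12 = 0.4883.
Mean within-Asr = 4.66/6 = 0.7767; mean within-ER = 1.77/3 = 0.5900.
Geometric mean = √(0.7767 × 0.5900) = 0.6769.
HTMT = 0.4883 / 0.6769 = 0.72.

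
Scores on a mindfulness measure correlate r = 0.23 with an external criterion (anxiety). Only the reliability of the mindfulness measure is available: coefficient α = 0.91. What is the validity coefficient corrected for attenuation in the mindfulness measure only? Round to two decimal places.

Single correction: r_c = r_obs / √r_xx = 0.23 / √0.91 = 0.23 / 0.9539 ≈ 0.24.

0.24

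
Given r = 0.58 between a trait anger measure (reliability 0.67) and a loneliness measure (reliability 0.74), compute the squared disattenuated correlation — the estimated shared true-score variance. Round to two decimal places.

0.68

Disattenuated r = 0.58 / √(0.67 × 0.74) = 0.58 / 0.7041 = 0.8237.
Shared true-score variance = 0.8237² = 0.6785 ≈ 0.68.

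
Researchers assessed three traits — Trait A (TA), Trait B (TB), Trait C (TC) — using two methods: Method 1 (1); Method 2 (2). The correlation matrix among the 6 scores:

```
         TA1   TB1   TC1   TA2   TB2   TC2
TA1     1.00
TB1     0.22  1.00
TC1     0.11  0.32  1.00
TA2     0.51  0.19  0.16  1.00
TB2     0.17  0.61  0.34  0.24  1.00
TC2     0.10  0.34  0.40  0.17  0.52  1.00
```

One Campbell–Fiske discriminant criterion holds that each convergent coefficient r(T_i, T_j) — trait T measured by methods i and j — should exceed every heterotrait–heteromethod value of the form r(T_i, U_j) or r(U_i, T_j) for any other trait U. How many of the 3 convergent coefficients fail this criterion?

0

Convergent coefficients and their comparison sets:
TA (methods 1·2): 0.51 vs {0.17, 0.19, 0.10, 0.16} → pass.
TB (methods 1·2): 0.61 vs {0.19, 0.17, 0.34, 0.34} → pass.
TC (methods 1·2): 0.40 vs {0.16, 0.10, 0.34, 0.34} → pass.
0 of 3 fail.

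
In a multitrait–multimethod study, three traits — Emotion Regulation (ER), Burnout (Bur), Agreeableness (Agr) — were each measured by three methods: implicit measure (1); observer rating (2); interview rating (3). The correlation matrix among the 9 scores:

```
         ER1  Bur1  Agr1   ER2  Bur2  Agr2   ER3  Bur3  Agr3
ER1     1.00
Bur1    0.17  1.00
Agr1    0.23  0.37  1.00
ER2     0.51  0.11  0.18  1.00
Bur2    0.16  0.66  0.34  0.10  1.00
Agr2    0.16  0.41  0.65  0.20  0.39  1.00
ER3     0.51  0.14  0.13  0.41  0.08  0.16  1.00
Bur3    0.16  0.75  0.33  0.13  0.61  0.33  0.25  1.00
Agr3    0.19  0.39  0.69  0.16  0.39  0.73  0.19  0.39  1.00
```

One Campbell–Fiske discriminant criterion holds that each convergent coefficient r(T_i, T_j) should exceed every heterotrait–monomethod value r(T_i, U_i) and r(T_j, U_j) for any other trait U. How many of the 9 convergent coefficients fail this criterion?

0

Each convergent coefficient versus the relevant comparison correlations:
ER (methods 1·2): 0.51 vs {0.17, 0.10, 0.23, 0.20} → pass.
ER (methods 1·3): 0.51 vs {0.17, 0.25, 0.23, 0.19} → pass.
ER (methods 2·3): 0.41 vs {0.10, 0.25, 0.20, 0.19} → pass.
Bur (methods 1·2): 0.66 vs {0.17, 0.10, 0.37, 0.39} → pass.
Bur (methods 1·3): 0.75 vs {0.17, 0.25, 0.37, 0.39} → pass.
Bur (methods 2·3): 0.61 vs {0.10, 0.25, 0.39, 0.39} → pass.
Agr (methods 1·2): 0.65 vs {0.23, 0.20, 0.37, 0.39} → pass.
Agr (methods 1·3): 0.69 vs {0.23, 0.19, 0.37, 0.39} → pass.
Agr (methods 2·3): 0.73 vs {0.20, 0.19, 0.39, 0.39} → pass.
0 of 9 fail.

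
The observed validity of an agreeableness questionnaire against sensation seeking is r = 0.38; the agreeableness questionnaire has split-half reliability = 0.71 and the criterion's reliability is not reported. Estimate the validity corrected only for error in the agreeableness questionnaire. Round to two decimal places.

Single correction: r_c = r_obs / √r_xx = 0.38 / √0.71 = 0.38 / 0.8426 ≈ 0.45.

0.45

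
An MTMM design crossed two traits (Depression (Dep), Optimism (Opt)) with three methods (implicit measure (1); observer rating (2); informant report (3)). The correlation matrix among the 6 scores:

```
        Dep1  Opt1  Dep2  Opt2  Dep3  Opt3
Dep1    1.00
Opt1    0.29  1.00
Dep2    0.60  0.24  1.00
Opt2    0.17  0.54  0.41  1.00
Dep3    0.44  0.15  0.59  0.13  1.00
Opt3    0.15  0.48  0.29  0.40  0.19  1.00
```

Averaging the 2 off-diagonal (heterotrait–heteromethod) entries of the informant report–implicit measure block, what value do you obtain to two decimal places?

0.15

HTHM values (method 3 × method 1): 0.15, 0.15; mean = 0.30/2 = 0.15.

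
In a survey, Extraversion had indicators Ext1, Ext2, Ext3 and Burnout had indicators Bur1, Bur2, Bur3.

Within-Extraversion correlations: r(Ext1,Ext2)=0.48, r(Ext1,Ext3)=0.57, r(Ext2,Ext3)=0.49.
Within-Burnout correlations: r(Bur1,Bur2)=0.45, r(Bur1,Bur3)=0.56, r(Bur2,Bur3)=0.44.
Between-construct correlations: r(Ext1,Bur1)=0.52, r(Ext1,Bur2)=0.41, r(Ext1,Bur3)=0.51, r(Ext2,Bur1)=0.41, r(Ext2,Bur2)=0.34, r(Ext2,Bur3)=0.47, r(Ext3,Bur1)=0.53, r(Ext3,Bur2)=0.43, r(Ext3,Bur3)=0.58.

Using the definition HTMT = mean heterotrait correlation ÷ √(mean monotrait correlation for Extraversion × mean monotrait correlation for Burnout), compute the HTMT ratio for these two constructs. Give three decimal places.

0.937

Mean between = 4.20/9 = 0.4667.
Mean within-Ext = 1.54/3 = 0.5133; mean within-Bur = 1.45/3 = 0.4833.
Geometric mean = √(0.5133 × 0.4833) = 0.4981.
HTMT = 0.4667 / 0.4981 = 0.937.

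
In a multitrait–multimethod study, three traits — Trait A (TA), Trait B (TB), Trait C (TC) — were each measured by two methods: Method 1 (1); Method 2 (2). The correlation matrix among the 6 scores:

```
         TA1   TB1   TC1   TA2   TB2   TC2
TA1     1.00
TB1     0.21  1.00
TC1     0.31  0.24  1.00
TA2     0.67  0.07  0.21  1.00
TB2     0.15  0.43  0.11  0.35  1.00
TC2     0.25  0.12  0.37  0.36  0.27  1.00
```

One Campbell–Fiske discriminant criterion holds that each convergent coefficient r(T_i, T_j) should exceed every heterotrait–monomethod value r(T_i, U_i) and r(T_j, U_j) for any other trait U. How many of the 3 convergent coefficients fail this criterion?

0

Each convergent coefficient versus the relevant comparison correlations:
TA (methods 1·2): 0.67 vs {0.21, 0.35, 0.31, 0.36} → pass.
TB (methods 1·2): 0.43 vs {0.21, 0.35, 0.24, 0.27} → pass.
TC (methods 1·2): 0.37 vs {0.31, 0.36, 0.24, 0.27} → pass.
0 of 3 fail.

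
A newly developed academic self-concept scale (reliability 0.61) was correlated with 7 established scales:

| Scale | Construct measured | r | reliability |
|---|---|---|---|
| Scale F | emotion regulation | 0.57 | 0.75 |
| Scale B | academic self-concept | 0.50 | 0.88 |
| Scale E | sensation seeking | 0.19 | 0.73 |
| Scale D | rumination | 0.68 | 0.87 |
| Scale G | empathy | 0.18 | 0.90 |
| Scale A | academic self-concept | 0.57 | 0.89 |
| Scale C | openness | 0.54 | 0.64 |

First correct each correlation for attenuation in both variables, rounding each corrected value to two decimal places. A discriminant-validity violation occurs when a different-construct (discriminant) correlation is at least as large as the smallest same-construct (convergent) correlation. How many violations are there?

3

Disattenuated r (r / √(r_scale · r_new)):
  Scale F (disc): 0.57 / √(0.75·0.61) = 0.84
  Scale B (conv): 0.50 / √(0.88·0.61) = 0.68
  Scale E (disc): 0.19 / √(0.73·0.61) = 0.28
  Scale D (disc): 0.68 / √(0.87·0.61) = 0.93
  Scale G (disc): 0.18 / √(0.90·0.61) = 0.24
  Scale A (conv): 0.57 / √(0.89·0.61) = 0.77
  Scale C (disc): 0.54 / √(0.64·0.61) = 0.86
Smallest convergent = 0.68. Discriminant values: 0.84, 0.28, 0.93, 0.24, 0.86; count ≥ 0.68 → 3.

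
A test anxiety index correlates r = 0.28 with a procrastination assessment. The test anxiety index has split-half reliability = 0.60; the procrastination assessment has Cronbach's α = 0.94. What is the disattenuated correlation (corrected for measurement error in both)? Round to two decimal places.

0.37

r_true = r_obs / √(r_xx · r_yy) = 0.28 / √(0.60 × 0.94) = 0.28 / √0.5640 = 0.28 / 0.7510 ≈ 0.37.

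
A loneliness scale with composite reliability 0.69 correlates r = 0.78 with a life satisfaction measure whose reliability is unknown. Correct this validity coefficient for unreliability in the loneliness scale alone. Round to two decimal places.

Single correction: r_c = r_obs / √r_xx = 0.78 / √0.69 = 0.78 / 0.8307 ≈ 0.94.

0.94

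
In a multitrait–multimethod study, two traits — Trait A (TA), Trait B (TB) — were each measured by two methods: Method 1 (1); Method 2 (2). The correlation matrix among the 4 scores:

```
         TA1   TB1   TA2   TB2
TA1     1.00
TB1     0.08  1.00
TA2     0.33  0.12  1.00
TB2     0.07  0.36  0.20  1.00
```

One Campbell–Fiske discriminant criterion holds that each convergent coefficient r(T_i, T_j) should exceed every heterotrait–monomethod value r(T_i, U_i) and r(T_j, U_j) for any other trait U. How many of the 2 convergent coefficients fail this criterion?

0

Checking each validity diagonal entry against its comparison values:
TA (methods 1·2): 0.33 vs {0.08, 0.20} → pass.
TB (methods 1·2): 0.36 vs {0.08, 0.20} → pass.
0 of 2 fail.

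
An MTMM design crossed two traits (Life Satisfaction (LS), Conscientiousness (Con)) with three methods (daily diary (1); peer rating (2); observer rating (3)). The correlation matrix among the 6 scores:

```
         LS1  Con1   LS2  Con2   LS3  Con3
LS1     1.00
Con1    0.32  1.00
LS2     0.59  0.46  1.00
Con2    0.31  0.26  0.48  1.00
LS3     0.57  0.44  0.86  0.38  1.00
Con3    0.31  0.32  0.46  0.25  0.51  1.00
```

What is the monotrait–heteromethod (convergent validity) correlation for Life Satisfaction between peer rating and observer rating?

Same trait (LS), different methods: r(LS2, LS3) = 0.86.

0.86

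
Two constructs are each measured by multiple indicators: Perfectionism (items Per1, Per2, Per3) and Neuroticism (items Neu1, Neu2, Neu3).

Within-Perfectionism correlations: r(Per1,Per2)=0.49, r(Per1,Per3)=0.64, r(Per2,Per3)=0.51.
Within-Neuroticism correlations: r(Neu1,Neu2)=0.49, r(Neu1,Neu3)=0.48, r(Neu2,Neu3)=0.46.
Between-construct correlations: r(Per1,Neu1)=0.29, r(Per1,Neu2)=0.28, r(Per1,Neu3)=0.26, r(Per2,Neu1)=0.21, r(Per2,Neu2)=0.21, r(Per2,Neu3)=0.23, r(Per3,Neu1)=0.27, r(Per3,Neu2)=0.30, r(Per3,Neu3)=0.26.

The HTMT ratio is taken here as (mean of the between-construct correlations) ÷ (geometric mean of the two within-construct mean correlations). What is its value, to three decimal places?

Mean between = 2.31/9 = 0.2567.
Mean within-Per = 1.64/3 = 0.5467; mean within-Neu = 1.43/3 = 0.4767.
Geometric mean = √(0.5467 × 0.4767) = 0.5105.
HTMT = 0.2567 / 0.5105 = 0.503.

0.503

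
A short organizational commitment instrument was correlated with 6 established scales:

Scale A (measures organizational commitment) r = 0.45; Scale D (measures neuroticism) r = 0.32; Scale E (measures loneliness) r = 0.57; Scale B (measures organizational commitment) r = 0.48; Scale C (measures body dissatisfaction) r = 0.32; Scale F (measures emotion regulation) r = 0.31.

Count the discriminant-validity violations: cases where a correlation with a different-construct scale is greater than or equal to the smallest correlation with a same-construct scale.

Convergent (same construct = organizational commitment): Scale A, Scale B.
Smallest convergent = 0.45. Discriminant values: 0.32, 0.57, 0.32, 0.31; count ≥ 0.45 → 1.

1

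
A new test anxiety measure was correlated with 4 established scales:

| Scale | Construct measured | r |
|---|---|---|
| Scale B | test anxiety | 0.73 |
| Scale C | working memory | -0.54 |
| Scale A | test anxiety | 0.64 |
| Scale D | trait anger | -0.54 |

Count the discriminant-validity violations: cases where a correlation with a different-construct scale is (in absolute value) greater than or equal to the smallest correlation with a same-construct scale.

Convergent (same construct = test anxiety): Scale B, Scale A.
Smallest convergent = 0.64. Discriminant |r|: 0.54, 0.54; count ≥ 0.64 → 0.

0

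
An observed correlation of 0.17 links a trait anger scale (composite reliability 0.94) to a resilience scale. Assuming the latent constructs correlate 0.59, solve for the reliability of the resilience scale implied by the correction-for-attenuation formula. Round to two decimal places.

0.09

r_true = r_obs / √(r_xx · r_yy) ⇒ 0.59 = 0.17 / √(0.94 · r_yy).
√(0.94 · r_yy) = 0.17 / 0.59 = 0.2881; 0.94 · r_yy = 0.0830; r_yy = 0.0830 / 0.94 ≈ 0.09.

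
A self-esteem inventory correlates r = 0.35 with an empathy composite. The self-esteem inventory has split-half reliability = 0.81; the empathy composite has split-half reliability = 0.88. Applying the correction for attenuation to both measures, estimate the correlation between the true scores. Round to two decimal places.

0.41

r_true = r_obs / √(r_xx · r_yy) = 0.35 / √(0.81 × 0.88) = 0.35 / √0.7128 = 0.35 / 0.8443 ≈ 0.41.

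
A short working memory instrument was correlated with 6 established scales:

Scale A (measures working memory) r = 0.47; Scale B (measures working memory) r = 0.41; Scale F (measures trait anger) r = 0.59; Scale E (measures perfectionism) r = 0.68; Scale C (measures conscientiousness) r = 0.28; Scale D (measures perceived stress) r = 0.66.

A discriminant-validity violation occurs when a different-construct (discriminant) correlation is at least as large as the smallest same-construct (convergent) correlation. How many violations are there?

3

Convergent (same construct = working memory): Scale A, Scale B.
Smallest convergent = 0.41. Discriminant values: 0.59, 0.68, 0.28, 0.66; count ≥ 0.41 → 3.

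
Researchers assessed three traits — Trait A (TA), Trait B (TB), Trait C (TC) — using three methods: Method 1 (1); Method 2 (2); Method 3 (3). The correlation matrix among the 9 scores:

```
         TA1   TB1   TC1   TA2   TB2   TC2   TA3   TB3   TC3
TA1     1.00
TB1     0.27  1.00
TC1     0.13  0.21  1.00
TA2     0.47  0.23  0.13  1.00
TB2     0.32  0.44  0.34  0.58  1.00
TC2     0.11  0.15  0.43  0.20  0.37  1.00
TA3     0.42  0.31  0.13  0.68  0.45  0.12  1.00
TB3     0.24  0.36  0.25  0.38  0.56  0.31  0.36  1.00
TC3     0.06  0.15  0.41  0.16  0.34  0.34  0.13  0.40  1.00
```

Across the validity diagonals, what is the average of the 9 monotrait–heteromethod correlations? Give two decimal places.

0.46

Convergent values: 0.47, 0.42, 0.68, 0.44, 0.36, 0.56, 0.43, 0.41, 0.34; mean = 4.11/9 = 0.46.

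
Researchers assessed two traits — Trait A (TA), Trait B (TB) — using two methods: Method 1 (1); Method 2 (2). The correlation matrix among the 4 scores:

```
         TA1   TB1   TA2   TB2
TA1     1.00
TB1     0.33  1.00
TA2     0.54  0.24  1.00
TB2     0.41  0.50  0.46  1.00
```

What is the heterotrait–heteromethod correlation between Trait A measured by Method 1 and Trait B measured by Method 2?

0.41

Different traits and methods: r(TA1, TB2) = 0.41.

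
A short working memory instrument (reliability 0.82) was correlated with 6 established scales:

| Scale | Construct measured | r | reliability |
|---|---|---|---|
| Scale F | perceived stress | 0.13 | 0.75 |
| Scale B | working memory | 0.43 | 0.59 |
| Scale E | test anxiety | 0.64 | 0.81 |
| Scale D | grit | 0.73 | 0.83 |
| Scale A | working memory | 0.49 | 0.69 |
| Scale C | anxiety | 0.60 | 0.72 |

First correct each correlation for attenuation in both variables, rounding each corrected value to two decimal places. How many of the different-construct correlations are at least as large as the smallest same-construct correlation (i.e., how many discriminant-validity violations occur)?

Disattenuated r (r / √(r_scale · r_new)):
  Scale F (disc): 0.13 / √(0.75·0.82) = 0.17
  Scale B (conv): 0.43 / √(0.59·0.82) = 0.62
  Scale E (disc): 0.64 / √(0.81·0.82) = 0.79
  Scale D (disc): 0.73 / √(0.83·0.82) = 0.88
  Scale A (conv): 0.49 / √(0.69·0.82) = 0.65
  Scale C (disc): 0.60 / √(0.72·0.82) = 0.78
Smallest convergent = 0.62. Discriminant values: 0.17, 0.79, 0.88, 0.78; count ≥ 0.62 → 3.

3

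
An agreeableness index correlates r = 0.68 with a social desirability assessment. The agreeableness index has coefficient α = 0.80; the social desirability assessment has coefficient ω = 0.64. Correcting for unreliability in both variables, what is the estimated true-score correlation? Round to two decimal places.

0.95

r_true = r_obs / √(r_xx · r_yy) = 0.68 / √(0.80 × 0.64) = 0.68 / √0.5120 = 0.68 / 0.7155 ≈ 0.95.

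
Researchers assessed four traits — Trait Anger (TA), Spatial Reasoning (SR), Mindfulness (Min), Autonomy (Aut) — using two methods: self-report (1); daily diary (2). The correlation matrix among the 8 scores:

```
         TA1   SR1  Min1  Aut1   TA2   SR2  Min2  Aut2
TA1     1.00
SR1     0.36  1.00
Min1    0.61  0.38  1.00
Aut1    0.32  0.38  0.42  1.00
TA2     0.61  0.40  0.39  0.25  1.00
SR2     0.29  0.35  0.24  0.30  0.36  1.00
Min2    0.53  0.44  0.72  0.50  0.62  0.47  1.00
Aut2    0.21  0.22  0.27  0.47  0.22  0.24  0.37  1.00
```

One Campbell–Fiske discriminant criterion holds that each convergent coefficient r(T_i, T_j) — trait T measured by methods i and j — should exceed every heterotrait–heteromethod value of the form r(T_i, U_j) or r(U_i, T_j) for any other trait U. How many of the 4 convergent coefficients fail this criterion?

Convergent coefficients and their comparison sets:
TA (methods 1·2): 0.61 vs {0.29, 0.40, 0.53, 0.39, 0.21, 0.25} → pass.
SR (methods 1·2): 0.35 vs {0.40, 0.29, 0.44, 0.24, 0.22, 0.30} → fail.
Min (methods 1·2): 0.72 vs {0.39, 0.53, 0.24, 0.44, 0.27, 0.50} → pass.
Aut (methods 1·2): 0.47 vs {0.25, 0.21, 0.30, 0.22, 0.50, 0.27} → fail.
2 of 4 fail.

2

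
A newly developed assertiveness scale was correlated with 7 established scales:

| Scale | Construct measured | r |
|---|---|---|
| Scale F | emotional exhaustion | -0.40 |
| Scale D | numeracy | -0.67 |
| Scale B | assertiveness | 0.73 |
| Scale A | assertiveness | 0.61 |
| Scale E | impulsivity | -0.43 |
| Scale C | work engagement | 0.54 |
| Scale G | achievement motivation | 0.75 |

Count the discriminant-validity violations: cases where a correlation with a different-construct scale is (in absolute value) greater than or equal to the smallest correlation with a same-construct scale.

Convergent (same construct = assertiveness): Scale B, Scale A.
Smallest convergent = 0.61. Discriminant |r|: 0.40, 0.67, 0.43, 0.54, 0.75; count ≥ 0.61 → 2.

2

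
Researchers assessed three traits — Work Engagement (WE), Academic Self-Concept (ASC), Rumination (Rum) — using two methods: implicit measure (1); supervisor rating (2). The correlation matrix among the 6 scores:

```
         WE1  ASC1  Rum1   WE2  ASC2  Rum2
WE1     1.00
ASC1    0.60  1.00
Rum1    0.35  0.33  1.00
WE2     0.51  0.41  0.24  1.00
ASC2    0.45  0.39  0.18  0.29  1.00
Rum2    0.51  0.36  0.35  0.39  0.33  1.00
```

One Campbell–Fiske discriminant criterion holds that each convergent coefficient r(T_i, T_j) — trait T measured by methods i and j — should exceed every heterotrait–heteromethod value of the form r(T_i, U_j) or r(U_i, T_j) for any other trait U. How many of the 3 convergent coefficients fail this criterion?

3

Checking each validity diagonal entry against its comparison values:
WE (methods 1·2): 0.51 vs {0.45, 0.41, 0.51, 0.24} → fail.
ASC (methods 1·2): 0.39 vs {0.41, 0.45, 0.36, 0.18} → fail.
Rum (methods 1·2): 0.35 vs {0.24, 0.51, 0.18, 0.36} → fail.
3 of 3 fail.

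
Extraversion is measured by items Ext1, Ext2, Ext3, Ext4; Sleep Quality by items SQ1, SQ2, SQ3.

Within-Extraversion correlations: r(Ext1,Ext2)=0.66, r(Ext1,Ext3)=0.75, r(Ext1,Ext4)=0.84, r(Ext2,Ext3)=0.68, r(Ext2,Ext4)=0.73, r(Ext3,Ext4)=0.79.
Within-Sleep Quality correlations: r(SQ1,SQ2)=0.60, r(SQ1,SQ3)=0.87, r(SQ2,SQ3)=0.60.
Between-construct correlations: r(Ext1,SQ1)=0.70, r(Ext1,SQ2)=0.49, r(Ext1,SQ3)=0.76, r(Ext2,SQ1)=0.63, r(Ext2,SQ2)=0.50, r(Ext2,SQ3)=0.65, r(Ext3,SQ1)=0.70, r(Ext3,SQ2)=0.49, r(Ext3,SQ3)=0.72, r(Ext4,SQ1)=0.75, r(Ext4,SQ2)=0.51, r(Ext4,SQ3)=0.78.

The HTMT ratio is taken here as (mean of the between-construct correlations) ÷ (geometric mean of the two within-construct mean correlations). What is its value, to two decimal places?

0.89

Mean between = 7.68/12 = 0.6400.
Mean within-Ext = 4.45/6 = 0.7417; mean within-SQ = 2.07/3 = 0.6900.
Geometric mean = √(0.7417 × 0.6900) = 0.7154.
HTMT = 0.6400 / 0.7154 = 0.89.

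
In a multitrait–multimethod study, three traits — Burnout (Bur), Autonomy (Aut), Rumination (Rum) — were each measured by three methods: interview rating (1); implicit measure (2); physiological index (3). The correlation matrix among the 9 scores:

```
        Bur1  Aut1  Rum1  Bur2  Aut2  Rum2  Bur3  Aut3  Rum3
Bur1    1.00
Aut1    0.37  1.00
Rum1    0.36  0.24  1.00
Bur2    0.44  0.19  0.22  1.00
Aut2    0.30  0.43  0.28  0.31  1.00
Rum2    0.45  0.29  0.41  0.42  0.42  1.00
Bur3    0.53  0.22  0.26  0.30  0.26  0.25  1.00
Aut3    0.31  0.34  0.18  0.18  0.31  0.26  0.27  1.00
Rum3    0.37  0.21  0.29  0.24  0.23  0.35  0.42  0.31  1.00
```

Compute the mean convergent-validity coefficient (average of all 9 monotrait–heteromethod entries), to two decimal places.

Convergent values: 0.44, 0.53, 0.30, 0.43, 0.34, 0.31, 0.41, 0.29, 0.35; mean = 3.40/9 = 0.38.

0.38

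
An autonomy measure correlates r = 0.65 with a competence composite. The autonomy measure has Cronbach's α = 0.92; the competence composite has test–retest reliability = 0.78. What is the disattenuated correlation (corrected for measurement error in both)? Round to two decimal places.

r_true = r_obs / √(r_xx · r_yy) = 0.65 / √(0.92 × 0.78) = 0.65 / √0.7176 = 0.65 / 0.8471 ≈ 0.77.

0.77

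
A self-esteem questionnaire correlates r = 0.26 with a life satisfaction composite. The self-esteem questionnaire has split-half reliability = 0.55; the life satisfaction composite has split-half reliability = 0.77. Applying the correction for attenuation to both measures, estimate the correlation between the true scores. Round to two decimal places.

0.40

r_true = r_obs / √(r_xx · r_yy) = 0.26 / √(0.55 × 0.77) = 0.26 / √0.4235 = 0.26 / 0.6508 ≈ 0.40.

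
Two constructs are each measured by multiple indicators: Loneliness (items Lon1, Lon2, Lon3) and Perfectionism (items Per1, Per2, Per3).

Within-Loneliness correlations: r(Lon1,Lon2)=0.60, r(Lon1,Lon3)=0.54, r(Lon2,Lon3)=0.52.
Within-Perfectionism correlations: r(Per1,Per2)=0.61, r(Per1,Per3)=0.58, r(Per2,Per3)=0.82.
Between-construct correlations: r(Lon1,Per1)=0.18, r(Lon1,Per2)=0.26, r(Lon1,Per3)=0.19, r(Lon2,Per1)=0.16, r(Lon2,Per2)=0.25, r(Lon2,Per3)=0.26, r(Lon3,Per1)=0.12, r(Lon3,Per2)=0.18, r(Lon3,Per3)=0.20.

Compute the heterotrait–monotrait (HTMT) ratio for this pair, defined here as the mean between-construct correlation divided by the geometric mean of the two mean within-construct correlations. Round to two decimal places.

0.33

Between-construct mean = 1.80/9 = 0.2000.
Mean within-Lon = 1.66/3 = 0.5533; mean within-Per = 2.01/3 = 0.6700.
Geometric mean = √(0.5533 × 0.6700) = 0.6089.
HTMT = 0.2000 / 0.6089 = 0.33.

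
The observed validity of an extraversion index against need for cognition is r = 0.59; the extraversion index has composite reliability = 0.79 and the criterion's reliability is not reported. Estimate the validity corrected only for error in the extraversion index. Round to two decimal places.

0.66

Single correction: r_c = r_obs / √r_xx = 0.59 / √0.79 = 0.59 / 0.8888 ≈ 0.66.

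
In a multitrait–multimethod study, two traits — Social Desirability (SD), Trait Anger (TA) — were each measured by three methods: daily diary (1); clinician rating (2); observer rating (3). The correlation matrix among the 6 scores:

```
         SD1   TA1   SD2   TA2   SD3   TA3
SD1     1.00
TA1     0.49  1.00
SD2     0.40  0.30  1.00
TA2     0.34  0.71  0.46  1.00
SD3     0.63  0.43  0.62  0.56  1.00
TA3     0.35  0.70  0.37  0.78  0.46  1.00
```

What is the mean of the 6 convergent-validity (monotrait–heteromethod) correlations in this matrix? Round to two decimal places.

Convergent values: 0.40, 0.63, 0.62, 0.71, 0.70, 0.78; mean = 3.84/6 = 0.64.

0.64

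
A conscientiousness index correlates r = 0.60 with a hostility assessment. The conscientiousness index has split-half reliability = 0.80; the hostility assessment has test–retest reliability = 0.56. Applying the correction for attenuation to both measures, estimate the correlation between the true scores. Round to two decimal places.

0.90

r_true = r_obs / √(r_xx · r_yy) = 0.60 / √(0.80 × 0.56) = 0.60 / √0.4480 = 0.60 / 0.6693 ≈ 0.90.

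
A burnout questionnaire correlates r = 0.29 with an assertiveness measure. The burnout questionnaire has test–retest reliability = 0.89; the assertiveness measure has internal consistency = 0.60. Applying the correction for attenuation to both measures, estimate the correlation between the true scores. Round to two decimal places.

0.40

r_true = r_obs / √(r_xx · r_yy) = 0.29 / √(0.89 × 0.60) = 0.29 / √0.5340 = 0.29 / 0.7308 ≈ 0.40.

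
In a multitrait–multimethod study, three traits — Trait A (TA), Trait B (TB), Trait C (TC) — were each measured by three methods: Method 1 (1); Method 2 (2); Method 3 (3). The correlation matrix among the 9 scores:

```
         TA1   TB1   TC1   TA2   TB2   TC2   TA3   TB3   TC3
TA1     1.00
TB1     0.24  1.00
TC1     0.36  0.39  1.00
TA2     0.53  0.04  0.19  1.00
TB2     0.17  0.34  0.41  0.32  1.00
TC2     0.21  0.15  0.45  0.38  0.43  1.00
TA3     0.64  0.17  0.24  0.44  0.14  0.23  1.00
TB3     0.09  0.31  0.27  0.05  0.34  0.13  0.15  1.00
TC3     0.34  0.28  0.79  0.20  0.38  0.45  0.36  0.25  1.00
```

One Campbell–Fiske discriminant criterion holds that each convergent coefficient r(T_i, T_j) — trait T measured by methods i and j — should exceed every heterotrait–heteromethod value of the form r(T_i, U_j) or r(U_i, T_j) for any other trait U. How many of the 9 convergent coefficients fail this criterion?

2

Each convergent coefficient versus the relevant comparison correlations:
TA (methods 1·2): 0.53 vs {0.17, 0.04, 0.21, 0.19} → pass.
TA (methods 1·3): 0.64 vs {0.09, 0.17, 0.34, 0.24} → pass.
TA (methods 2·3): 0.44 vs {0.05, 0.14, 0.20, 0.23} → pass.
TB (methods 1·2): 0.34 vs {0.04, 0.17, 0.15, 0.41} → fail.
TB (methods 1·3): 0.31 vs {0.17, 0.09, 0.28, 0.27} → pass.
TB (methods 2·3): 0.34 vs {0.14, 0.05, 0.38, 0.13} → fail.
TC (methods 1·2): 0.45 vs {0.19, 0.21, 0.41, 0.15} → pass.
TC (methods 1·3): 0.79 vs {0.24, 0.34, 0.27, 0.28} → pass.
TC (methods 2·3): 0.45 vs {0.23, 0.20, 0.13, 0.38} → pass.
2 of 9 fail.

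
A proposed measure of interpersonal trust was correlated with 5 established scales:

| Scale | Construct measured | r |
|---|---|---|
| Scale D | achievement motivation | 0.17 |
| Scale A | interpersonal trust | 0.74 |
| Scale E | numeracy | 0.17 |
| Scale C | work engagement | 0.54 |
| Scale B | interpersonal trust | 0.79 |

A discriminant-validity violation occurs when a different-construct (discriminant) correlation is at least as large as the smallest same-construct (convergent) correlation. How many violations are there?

0

Convergent (same construct = interpersonal trust): Scale A, Scale B.
Smallest convergent = 0.74. Discriminant values: 0.17, 0.17, 0.54; count ≥ 0.74 → 0.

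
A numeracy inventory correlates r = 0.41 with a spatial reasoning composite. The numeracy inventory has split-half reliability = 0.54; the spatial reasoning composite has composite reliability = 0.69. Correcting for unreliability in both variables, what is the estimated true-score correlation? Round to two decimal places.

r_true = r_obs / √(r_xx · r_yy) = 0.41 / √(0.54 × 0.69) = 0.41 / √0.3726 = 0.41 / 0.6104 ≈ 0.67.

0.67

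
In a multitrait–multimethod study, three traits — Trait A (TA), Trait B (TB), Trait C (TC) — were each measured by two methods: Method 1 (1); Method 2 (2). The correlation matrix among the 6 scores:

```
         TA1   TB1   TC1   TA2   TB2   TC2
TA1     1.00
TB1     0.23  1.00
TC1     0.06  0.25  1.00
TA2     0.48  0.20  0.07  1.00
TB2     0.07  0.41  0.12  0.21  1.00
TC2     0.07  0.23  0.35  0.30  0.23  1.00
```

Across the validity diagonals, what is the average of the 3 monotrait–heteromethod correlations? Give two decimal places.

0.41

Convergent values: 0.48, 0.41, 0.35; mean = 1.24/3 = 0.41.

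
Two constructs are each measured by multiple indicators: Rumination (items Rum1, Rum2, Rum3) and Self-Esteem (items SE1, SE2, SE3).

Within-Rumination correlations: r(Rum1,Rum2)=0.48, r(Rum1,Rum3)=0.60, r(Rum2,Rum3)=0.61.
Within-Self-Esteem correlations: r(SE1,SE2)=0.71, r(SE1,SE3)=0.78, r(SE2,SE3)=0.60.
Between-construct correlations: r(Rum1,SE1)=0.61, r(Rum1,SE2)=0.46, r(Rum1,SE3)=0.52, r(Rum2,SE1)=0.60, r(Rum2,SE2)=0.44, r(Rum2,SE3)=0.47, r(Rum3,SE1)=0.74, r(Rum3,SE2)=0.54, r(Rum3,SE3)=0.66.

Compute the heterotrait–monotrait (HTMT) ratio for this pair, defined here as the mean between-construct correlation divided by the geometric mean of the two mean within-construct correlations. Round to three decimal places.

0.894

Between-construct mean = 5.04/9 = 0.5600.
Mean within-Rum = 1.69/3 = 0.5633; mean within-SE = 2.09/3 = 0.6967.
Geometric mean = √(0.5633 × 0.6967) = 0.6265.
HTMT = 0.5600 / 0.6265 = 0.894.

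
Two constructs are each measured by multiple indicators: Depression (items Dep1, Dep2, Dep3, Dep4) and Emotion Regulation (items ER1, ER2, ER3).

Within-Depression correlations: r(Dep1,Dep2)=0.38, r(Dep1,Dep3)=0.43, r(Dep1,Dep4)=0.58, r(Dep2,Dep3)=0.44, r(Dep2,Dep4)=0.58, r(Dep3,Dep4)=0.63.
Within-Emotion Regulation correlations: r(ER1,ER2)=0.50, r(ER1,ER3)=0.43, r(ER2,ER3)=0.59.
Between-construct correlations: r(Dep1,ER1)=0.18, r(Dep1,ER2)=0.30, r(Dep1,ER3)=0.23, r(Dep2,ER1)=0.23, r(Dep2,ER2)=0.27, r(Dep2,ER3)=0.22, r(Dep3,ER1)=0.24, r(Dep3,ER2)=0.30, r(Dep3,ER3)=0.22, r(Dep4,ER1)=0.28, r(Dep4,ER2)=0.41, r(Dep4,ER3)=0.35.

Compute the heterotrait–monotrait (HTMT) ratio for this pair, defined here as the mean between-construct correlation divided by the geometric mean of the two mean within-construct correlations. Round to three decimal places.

Between-construct mean = 3.23/12 = 0.2692.
Mean within-Dep = 3.04/6 = 0.5067; mean within-ER = 1.52/3 = 0.5067.
Geometric mean = √(0.5067 × 0.5067) = 0.5067.
HTMT = 0.2692 / 0.5067 = 0.531.

0.531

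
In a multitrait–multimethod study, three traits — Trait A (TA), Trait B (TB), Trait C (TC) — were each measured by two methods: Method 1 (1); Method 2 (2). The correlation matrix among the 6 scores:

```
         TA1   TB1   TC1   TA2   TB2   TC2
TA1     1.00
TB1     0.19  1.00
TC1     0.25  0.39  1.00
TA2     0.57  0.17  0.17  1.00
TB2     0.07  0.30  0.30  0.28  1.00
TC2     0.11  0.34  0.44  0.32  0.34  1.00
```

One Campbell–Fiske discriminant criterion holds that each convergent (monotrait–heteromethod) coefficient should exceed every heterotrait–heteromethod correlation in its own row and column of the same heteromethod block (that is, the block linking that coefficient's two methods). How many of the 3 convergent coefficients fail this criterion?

1

Convergent coefficients and their comparison sets:
TA (methods 1·2): 0.57 vs {0.07, 0.17, 0.11, 0.17} → pass.
TB (methods 1·2): 0.30 vs {0.17, 0.07, 0.34, 0.30} → fail.
TC (methods 1·2): 0.44 vs {0.17, 0.11, 0.30, 0.34} → pass.
1 of 3 fail.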